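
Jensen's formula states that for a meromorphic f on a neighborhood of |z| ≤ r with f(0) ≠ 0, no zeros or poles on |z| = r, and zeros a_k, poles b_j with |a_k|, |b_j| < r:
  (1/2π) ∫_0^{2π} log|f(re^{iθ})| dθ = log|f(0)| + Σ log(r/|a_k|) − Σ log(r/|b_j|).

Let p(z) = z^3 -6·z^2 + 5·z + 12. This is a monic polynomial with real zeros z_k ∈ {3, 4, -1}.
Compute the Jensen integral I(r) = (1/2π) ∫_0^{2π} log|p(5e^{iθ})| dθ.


Zeros: -1, 3, 4; r = 5.
Inside |z| < r: -1, 3, 4. Outside (|z| ≥ r): ∅.
p(0) = 12, so log|p(0)| = log(12) = 2.4849.
Apply Jensen: I(r) = log|p(0)| + Σ_k log(r/|z_k|), summed over zeros inside |z| < r.
  log(r/|z_k|) for z_k = 3: log(5/3) = 0.5108
  log(r/|z_k|) for z_k = 4: log(5/4) = 0.2231
  log(r/|z_k|) for z_k = -1: log(5/1) = 1.6094
Sum over inside zeros: 2.3434.
I(r) = log|p(0)| + (inside sum) = 2.4849 + 2.3434 = 4.8283.
Closed form (all zeros inside, monic): I(r) = n·log(r) = 3·log(5) = 4.8283. ✓

I(r) ≈ 4.8283.


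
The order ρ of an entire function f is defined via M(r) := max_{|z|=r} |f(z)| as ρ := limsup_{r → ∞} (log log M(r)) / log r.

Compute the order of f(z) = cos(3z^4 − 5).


Write cos(w) = (e^{iw} ± e^{−iw})/(2 or 2i), so |cos(w)| ≤ e^{|w|}. With w = 3z^4 − 5, |w| ≤ 3r^4 + 5 on |z|=r, giving M(r) ≤ e^{3r^4 + 5} and ρ ≤ 4. For the lower bound, choose z on |z|=r with 3z^4 purely imaginary of modulus 3r^4; then |cos(3z^4 − 5)| grows like e^{3r^4}/2, so ρ ≥ 4. Hence ρ = 4.
Therefore ρ = 4.

Order ρ = 4.


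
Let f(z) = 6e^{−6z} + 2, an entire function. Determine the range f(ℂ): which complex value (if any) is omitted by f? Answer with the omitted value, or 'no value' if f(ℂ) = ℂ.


Little Picard bounds the complement of f(ℂ) to at most one point.
e^{−6z} is never zero on ℂ, so 6·e^{−6z} takes every value in ℂ ∖ {0}. Adding 2 shifts the range to ℂ ∖ {2}. Thus f omits exactly the value 2.

Omitted value: 2.


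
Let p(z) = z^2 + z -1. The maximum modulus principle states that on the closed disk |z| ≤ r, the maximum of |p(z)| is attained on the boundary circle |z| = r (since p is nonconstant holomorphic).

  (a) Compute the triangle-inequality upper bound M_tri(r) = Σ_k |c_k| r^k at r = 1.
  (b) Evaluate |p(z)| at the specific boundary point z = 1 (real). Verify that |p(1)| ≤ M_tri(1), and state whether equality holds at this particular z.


Coefficients: c_0 = -1, c_1 = 1, c_2 = 1. Radius r = 1.
Part (a). Triangle bound: M_tri(r) = Σ_k |c_k| r^k
  = |-1|·1^0 + |1|·1^1 + |1|·1^2
  = 1 + 1 + 1 = 3.
This bounds M(r) := max_{|z|=r} |p(z)| from above; equality holds iff all terms c_k z^k can be made to align in phase at a single z on |z|=r.
Part (b). At z = 1 (real, on the circle |z| = r):
  p(1) = (-1)·1^0 + (1)·1^1 + (1)·1^2 = 1.
  |p(1)| = 1.
Check: |p(1)| = 1 ≤ 3 = M_tri(1). ✓ Equality does not hold at z = 1 (the coefficients have mixed signs, so the terms do not all align in phase there).

M_tri(1) = 3; |p(1)| = 1; equality at z=1: no.


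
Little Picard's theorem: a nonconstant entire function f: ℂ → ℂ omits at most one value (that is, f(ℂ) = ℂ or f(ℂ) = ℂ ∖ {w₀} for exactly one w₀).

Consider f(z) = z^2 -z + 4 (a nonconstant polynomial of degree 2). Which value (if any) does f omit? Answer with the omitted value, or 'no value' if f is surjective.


Little Picard bounds the complement of f(ℂ) to at most one point.
For every w ∈ ℂ, the equation p(z) − w = 0 is a nonconstant polynomial in z and hence has at least one root by the fundamental theorem of algebra. So p is surjective onto ℂ, omitting no value.

Omitted value: no value.


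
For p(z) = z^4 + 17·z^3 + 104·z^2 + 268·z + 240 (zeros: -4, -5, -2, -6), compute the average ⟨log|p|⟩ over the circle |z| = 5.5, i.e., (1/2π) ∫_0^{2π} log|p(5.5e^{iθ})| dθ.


Zeros: -6, -5, -4, -2; r = 5.5.
Inside |z| < r: -5, -4, -2. Outside (|z| ≥ r): -6.
p(0) = 240, so log|p(0)| = log(240) = 5.4806.
Apply Jensen: I(r) = log|p(0)| + Σ_k log(r/|z_k|), summed over zeros inside |z| < r.
  log(r/|z_k|) for z_k = -4: log(5.5/4) = 0.3185
  log(r/|z_k|) for z_k = -5: log(5.5/5) = 0.0953
  log(r/|z_k|) for z_k = -2: log(5.5/2) = 1.0116
  Outside zeros (-6) contribute nothing to the Jensen sum.
Sum over inside zeros: 1.4254.
I(r) = log|p(0)| + (inside sum) = 5.4806 + 1.4254 = 6.9060.
Note: since some zeros are outside |z| ≤ r, the simplified n·log(r) form does NOT apply — only the inside zeros contribute.

I(r) ≈ 6.9060.


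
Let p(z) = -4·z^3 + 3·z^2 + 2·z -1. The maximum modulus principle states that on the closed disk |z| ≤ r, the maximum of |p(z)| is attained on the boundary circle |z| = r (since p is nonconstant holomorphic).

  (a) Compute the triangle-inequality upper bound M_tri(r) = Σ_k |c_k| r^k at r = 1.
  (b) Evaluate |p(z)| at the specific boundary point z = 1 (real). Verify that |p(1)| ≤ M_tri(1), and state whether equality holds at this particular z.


Coefficients: c_0 = -1, c_1 = 2, c_2 = 3, c_3 = -4. Radius r = 1.
Part (a). Triangle bound: M_tri(r) = Σ_k |c_k| r^k
  = |-1|·1^0 + |2|·1^1 + |3|·1^2 + |-4|·1^3
  = 1 + 2 + 3 + 4 = 10.
This bounds M(r) := max_{|z|=r} |p(z)| from above; equality holds iff all terms c_k z^k can be made to align in phase at a single z on |z|=r.
Part (b). At z = 1 (real, on the circle |z| = r):
  p(1) = (-1)·1^0 + (2)·1^1 + (3)·1^2 + (-4)·1^3 = 0.
  |p(1)| = 0.
Check: |p(1)| = 0 ≤ 10 = M_tri(1). ✓ Equality does not hold at z = 1 (the coefficients have mixed signs, so the terms do not all align in phase there).

M_tri(1) = 10; |p(1)| = 0; equality at z=1: no.


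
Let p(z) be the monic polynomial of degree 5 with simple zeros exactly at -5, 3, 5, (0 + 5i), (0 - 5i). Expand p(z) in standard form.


The polynomial is p(z) = ∏_{α ∈ S} (z − α), where S = {-5, 3, 5, (0 + 5i), (0 - 5i)}.
Expanding the product yields: p(z) = z^5 -3·z^4 -625·z + 1875.
Note conjugate pairs combine to real quadratics: (z − (0+5i))(z − (0−5i)) = z² + 25.
The resulting polynomial has degree 5 and real coefficients as required.

p(z) = z^5 -3·z^4 -625·z + 1875.


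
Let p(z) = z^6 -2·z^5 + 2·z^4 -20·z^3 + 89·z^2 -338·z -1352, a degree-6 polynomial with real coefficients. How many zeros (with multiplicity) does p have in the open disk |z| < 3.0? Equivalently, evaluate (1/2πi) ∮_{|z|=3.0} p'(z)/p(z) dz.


The zeros of p are: 4, (-2 + 3i), (-2 - 3i), (2 + 3i), (2 - 3i), -2.
Their magnitudes are: 4, 3.606, 3.606, 3.606, 3.606, 2.
Zeros with |z| < R = 3.0: -2.
Count = 1.
By the argument principle, (1/2πi) ∮_{|z|=R} p'(z)/p(z) dz equals exactly this count.

Number of zeros inside |z| < 3.0: 1.


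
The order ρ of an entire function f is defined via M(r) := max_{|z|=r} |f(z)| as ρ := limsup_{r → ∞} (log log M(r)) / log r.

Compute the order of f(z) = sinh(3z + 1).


sinh(w) is a linear combination of e^{iw} and e^{−iw} (or e^w, e^{−w} in the hyperbolic case), so |sinh(w)| ≤ e^{|w|}. With w = 3z + 1, |w| ≤ 3|z| + 1 = 3r + 1 on |z| = r, giving M(r) ≤ e^{3r + 1}, so ρ ≤ 1. On a suitable ray (z = it for sin/cos; z = t for sinh/cosh, t real → ∞), |sinh(3z + 1)| grows like e^{3|t|}/2, so ρ ≥ 1. Hence ρ = 1.
Therefore ρ = 1.

Order ρ = 1.


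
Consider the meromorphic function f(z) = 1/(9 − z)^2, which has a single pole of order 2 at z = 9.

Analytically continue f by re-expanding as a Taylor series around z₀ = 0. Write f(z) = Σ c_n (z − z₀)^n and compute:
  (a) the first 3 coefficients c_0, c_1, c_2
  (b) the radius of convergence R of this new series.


Let w = z − z₀, so z = z₀ + w.
Then 9 − z = 9 − (z₀ + w) = (9 − z₀) − w = 9 − w.
f(z) = 1/(9 − w)^2 = (1/(9)^2) · (1 − w/(9))^{−2}.
By the binomial series (1−u)^{−2} = Σ_{n≥0} C(n+1, 1) u^n for |u|<1, with u = w/(9):
  c_n = C(n+1, 1) / (9)^(n+2).
  c_0 = 1/(9)^2 = 1/81.
  c_1 = 2/(9)^3 = 2/729.
  c_2 = 3/(9)^4 = 1/2187.
The series is valid for |w/d| < 1, i.e. |z − z₀| < |d|.
Radius of convergence: R = |9 − z₀| = |9| = 9 (distance from z₀ to the singularity z = 9).

c_0 = 1/81, c_1 = 2/729, c_2 = 1/2187; R = 9.


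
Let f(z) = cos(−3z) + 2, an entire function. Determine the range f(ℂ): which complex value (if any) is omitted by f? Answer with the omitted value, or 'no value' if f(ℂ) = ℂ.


Little Picard bounds the complement of f(ℂ) to at most one point.
cos is entire and surjective onto ℂ: for every w ∈ ℂ, cos(ζ) = w has a solution ζ ∈ ℂ (e.g., via the complex inverse arccos). With ζ = −3z this gives z = ζ/(-3). Then 1·cos(−3z) takes every value in 1·ℂ = ℂ, and adding 2 is a bijection of ℂ. So f is surjective and omits no value. (Note: only on the real line is cos bounded by [−1, 1].)

Omitted value: no value.


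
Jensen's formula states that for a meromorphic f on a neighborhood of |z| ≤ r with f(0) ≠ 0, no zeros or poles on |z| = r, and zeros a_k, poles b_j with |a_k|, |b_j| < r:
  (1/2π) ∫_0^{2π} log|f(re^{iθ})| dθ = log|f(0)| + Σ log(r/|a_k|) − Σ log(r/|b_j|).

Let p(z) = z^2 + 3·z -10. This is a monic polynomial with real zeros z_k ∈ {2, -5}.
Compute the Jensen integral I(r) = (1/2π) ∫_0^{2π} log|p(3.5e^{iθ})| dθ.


Zeros: -5, 2; r = 3.5.
Inside |z| < r: 2. Outside (|z| ≥ r): -5.
p(0) = -10, so log|p(0)| = log(10) = 2.3026.
Apply Jensen: I(r) = log|p(0)| + Σ_k log(r/|z_k|), summed over zeros inside |z| < r.
  log(r/|z_k|) for z_k = 2: log(3.5/2) = 0.5596
  Outside zeros (-5) contribute nothing to the Jensen sum.
Sum over inside zeros: 0.5596.
I(r) = log|p(0)| + (inside sum) = 2.3026 + 0.5596 = 2.8622.
Note: since some zeros are outside |z| ≤ r, the simplified n·log(r) form does NOT apply — only the inside zeros contribute.

I(r) ≈ 2.8622.


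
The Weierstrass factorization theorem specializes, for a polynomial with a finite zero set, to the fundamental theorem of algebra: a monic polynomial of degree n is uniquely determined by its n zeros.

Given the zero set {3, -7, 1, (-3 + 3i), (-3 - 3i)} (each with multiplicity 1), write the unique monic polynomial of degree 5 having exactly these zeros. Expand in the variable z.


The polynomial is p(z) = ∏_{α ∈ S} (z − α), where S = {3, -7, 1, (-3 + 3i), (-3 - 3i)}.
Expanding the product yields: p(z) = z^5 + 9·z^4 + 11·z^3 -75·z^2 -324·z + 378.
Note conjugate pairs combine to real quadratics: (z − (-3+3i))(z − (-3−3i)) = z² + 6z + 18.
The resulting polynomial has degree 5 and real coefficients as required.

p(z) = z^5 + 9·z^4 + 11·z^3 -75·z^2 -324·z + 378.


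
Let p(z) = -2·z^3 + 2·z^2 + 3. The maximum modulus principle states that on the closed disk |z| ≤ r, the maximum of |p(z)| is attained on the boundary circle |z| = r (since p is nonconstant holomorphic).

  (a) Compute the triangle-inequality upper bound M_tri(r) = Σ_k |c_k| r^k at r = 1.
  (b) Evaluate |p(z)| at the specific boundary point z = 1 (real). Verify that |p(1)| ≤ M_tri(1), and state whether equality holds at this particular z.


Coefficients: c_0 = 3, c_1 = 0, c_2 = 2, c_3 = -2. Radius r = 1.
Part (a). Triangle bound: M_tri(r) = Σ_k |c_k| r^k
  = |3|·1^0 + |0|·1^1 + |2|·1^2 + |-2|·1^3
  = 3 + 0 + 2 + 2 = 7.
This bounds M(r) := max_{|z|=r} |p(z)| from above; equality holds iff all terms c_k z^k can be made to align in phase at a single z on |z|=r.
Part (b). At z = 1 (real, on the circle |z| = r):
  p(1) = (3)·1^0 + (0)·1^1 + (2)·1^2 + (-2)·1^3 = 3.
  |p(1)| = 3.
Check: |p(1)| = 3 ≤ 7 = M_tri(1). ✓ Equality does not hold at z = 1 (the coefficients have mixed signs, so the terms do not all align in phase there).

M_tri(1) = 7; |p(1)| = 3; equality at z=1: no.


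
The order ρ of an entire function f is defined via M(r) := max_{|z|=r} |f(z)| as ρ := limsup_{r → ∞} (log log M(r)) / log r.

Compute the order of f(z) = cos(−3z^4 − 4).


Write cos(w) = (e^{iw} ± e^{−iw})/(2 or 2i), so |cos(w)| ≤ e^{|w|}. With w = −3z^4 − 4, |w| ≤ 3r^4 + 4 on |z|=r, giving M(r) ≤ e^{3r^4 + 4} and ρ ≤ 4. For the lower bound, choose z on |z|=r with -3z^4 purely imaginary of modulus 3r^4; then |cos(−3z^4 − 4)| grows like e^{3r^4}/2, so ρ ≥ 4. Hence ρ = 4.
Therefore ρ = 4.

Order ρ = 4.


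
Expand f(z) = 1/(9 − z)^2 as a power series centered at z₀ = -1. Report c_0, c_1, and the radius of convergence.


Let w = z − z₀, so z = z₀ + w.
Then 9 − z = 9 − (z₀ + w) = (9 − z₀) − w = 10 − w.
f(z) = 1/(10 − w)^2 = (1/(10)^2) · (1 − w/(10))^{−2}.
By the binomial series (1−u)^{−2} = Σ_{n≥0} C(n+1, 1) u^n for |u|<1, with u = w/(10):
  c_n = C(n+1, 1) / (10)^(n+2).
  c_0 = 1/(10)^2 = 1/100.
  c_1 = 2/(10)^3 = 1/500.
The series is valid for |w/d| < 1, i.e. |z − z₀| < |d|.
Radius of convergence: R = |9 − z₀| = |10| = 10 (distance from z₀ to the singularity z = 9).

c_0 = 1/100, c_1 = 1/500; R = 10.


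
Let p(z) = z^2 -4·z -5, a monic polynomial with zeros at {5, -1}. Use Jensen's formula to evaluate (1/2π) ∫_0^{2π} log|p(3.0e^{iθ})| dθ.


Zeros: -1, 5; r = 3.0.
Inside |z| < r: -1. Outside (|z| ≥ r): 5.
p(0) = -5, so log|p(0)| = log(5) = 1.6094.
Apply Jensen: I(r) = log|p(0)| + Σ_k log(r/|z_k|), summed over zeros inside |z| < r.
  log(r/|z_k|) for z_k = -1: log(3.0/1) = 1.0986
  Outside zeros (5) contribute nothing to the Jensen sum.
Sum over inside zeros: 1.0986.
I(r) = log|p(0)| + (inside sum) = 1.6094 + 1.0986 = 2.7081.
Note: since some zeros are outside |z| ≤ r, the simplified n·log(r) form does NOT apply — only the inside zeros contribute.

I(r) ≈ 2.7081.


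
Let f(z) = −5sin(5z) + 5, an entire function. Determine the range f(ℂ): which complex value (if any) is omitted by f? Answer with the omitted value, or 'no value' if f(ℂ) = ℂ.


Little Picard bounds the complement of f(ℂ) to at most one point.
sin is entire and surjective onto ℂ: for every w ∈ ℂ, sin(ζ) = w has a solution ζ ∈ ℂ (e.g., via the complex inverse arcsin). With ζ = 5z this gives z = ζ/(5). Then -5·sin(5z) takes every value in -5·ℂ = ℂ, and adding 5 is a bijection of ℂ. So f is surjective and omits no value. (Note: only on the real line is sin bounded by [−1, 1].)

Omitted value: no value.


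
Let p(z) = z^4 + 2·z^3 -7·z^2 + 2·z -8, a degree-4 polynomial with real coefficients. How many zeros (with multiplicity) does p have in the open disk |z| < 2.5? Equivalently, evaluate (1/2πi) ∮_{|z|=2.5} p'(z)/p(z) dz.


The zeros of p are: 2, (0 + 1i), (0 - 1i), -4.
Their magnitudes are: 2, 1, 1, 4.
Zeros with |z| < R = 2.5: 2, (0 + 1i), (0 - 1i).
Count = 3.
By the argument principle, (1/2πi) ∮_{|z|=R} p'(z)/p(z) dz equals exactly this count.

Number of zeros inside |z| < 2.5: 3.


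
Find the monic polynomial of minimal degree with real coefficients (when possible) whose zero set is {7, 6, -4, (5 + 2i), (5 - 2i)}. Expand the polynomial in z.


The polynomial is p(z) = ∏_{α ∈ S} (z − α), where S = {7, 6, -4, (5 + 2i), (5 - 2i)}.
Expanding the product yields: p(z) = z^5 -19·z^4 + 109·z^3 + 7·z^2 -1970·z + 4872.
Note conjugate pairs combine to real quadratics: (z − (5+2i))(z − (5−2i)) = z² − 10z + 29.
The resulting polynomial has degree 5 and real coefficients as required.

p(z) = z^5 -19·z^4 + 109·z^3 + 7·z^2 -1970·z + 4872.


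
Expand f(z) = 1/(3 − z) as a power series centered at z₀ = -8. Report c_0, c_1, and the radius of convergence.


Let w = z − z₀, so z = z₀ + w.
Then 3 − z = 3 − (z₀ + w) = (3 − z₀) − w = 11 − w.
f(z) = 1/(11 − w) = (1/(11)) · 1/(1 − w/(11)) = Σ_{n≥0} w^n / (11)^(n+1).
So c_n = 1/(11)^(n+1):
  c_0 = 1/(11)^1 = 1/11.
  c_1 = 1/(11)^2 = 1/121.
The series is valid for |w/d| < 1, i.e. |z − z₀| < |d|.
Radius of convergence: R = |3 − z₀| = |11| = 11 (distance from z₀ to the singularity z = 3).

c_0 = 1/11, c_1 = 1/121; R = 11.


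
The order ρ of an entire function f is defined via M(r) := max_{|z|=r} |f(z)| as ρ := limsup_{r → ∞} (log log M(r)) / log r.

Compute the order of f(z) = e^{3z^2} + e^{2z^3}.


Each summand is entire of order 2 and 3 respectively (as in the single-exponential case). The order of a sum is at most the max of the orders, so ρ ≤ 3. For the lower bound: on |z|=r choose arg z so that 2z^3 is real positive; then |e^{2z^3}| = e^{2r^3} while |e^{3z^2}| ≤ e^{3r^2} = o(e^{2r^3}). So |f| ≥ e^{2r^3}(1 − o(1)) and ρ ≥ 3. Hence ρ = max(2, 3) = 3.
Therefore ρ = 3.

Order ρ = 3.


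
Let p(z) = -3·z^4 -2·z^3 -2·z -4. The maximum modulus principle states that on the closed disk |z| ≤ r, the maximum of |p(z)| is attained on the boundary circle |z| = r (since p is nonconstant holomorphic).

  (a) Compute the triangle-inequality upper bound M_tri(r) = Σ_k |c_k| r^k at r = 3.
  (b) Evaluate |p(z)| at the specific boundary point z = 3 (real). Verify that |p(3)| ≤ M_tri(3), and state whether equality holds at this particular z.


Coefficients: c_0 = -4, c_1 = -2, c_2 = 0, c_3 = -2, c_4 = -3. Radius r = 3.
Part (a). Triangle bound: M_tri(r) = Σ_k |c_k| r^k
  = |-4|·3^0 + |-2|·3^1 + |0|·3^2 + |-2|·3^3 + |-3|·3^4
  = 4 + 6 + 0 + 54 + 243 = 307.
This bounds M(r) := max_{|z|=r} |p(z)| from above; equality holds iff all terms c_k z^k can be made to align in phase at a single z on |z|=r.
Part (b). At z = 3 (real, on the circle |z| = r):
  p(3) = (-4)·3^0 + (-2)·3^1 + (0)·3^2 + (-2)·3^3 + (-3)·3^4 = -307.
  |p(3)| = 307.
Since all nonzero coefficients share the same sign, |p(3)| = 307 = M_tri(3); the triangle bound is attained at z = 3, so in fact M(r) = 307.

M_tri(3) = 307; |p(3)| = 307; equality at z=3: yes.


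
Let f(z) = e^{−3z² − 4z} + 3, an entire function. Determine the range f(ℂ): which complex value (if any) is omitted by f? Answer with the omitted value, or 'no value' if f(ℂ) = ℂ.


Little Picard bounds the complement of f(ℂ) to at most one point.
The exponent g(z) = −3z² − 4z is a nonconstant polynomial, hence surjective onto ℂ. So e^{g(z)} takes every value in {e^w : w ∈ ℂ} = ℂ ∖ {0}. Adding 3 shifts the range to ℂ ∖ {3}. f omits exactly 3.

Omitted value: 3.


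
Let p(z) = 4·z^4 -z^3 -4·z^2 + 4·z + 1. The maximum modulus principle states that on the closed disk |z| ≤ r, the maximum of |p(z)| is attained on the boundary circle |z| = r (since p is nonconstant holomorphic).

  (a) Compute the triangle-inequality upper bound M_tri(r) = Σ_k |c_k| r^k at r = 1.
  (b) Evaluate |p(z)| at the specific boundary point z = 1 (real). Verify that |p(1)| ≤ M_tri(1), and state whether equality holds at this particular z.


Coefficients: c_0 = 1, c_1 = 4, c_2 = -4, c_3 = -1, c_4 = 4. Radius r = 1.
Part (a). Triangle bound: M_tri(r) = Σ_k |c_k| r^k
  = |1|·1^0 + |4|·1^1 + |-4|·1^2 + |-1|·1^3 + |4|·1^4
  = 1 + 4 + 4 + 1 + 4 = 14.
This bounds M(r) := max_{|z|=r} |p(z)| from above; equality holds iff all terms c_k z^k can be made to align in phase at a single z on |z|=r.
Part (b). At z = 1 (real, on the circle |z| = r):
  p(1) = (1)·1^0 + (4)·1^1 + (-4)·1^2 + (-1)·1^3 + (4)·1^4 = 4.
  |p(1)| = 4.
Check: |p(1)| = 4 ≤ 14 = M_tri(1). ✓ Equality does not hold at z = 1 (the coefficients have mixed signs, so the terms do not all align in phase there).

M_tri(1) = 14; |p(1)| = 4; equality at z=1: no.


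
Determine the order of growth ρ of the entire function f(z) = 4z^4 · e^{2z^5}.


M(r) = max_{|z|=r} |4|·|z|^4·|e^{2z^5}| = 4·r^4 · e^{2r^5} (the factors attain their maxima compatibly on |z|=r). Then log M(r) = log 4 + 4·log r + 2r^5, dominated by the last term, so log log M(r) ~ 5·log r. The polynomial factor 4z^4 contributes only a log r term and does not affect the order. ρ = 5.
Therefore ρ = 5.

Order ρ = 5.


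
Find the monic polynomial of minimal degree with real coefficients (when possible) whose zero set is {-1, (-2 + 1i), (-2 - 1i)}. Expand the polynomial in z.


The polynomial is p(z) = ∏_{α ∈ S} (z − α), where S = {-1, (-2 + 1i), (-2 - 1i)}.
Expanding the product yields: p(z) = z^3 + 5·z^2 + 9·z + 5.
Note conjugate pairs combine to real quadratics: (z − (-2+1i))(z − (-2−1i)) = z² + 4z + 5.
The resulting polynomial has degree 3 and real coefficients as required.

p(z) = z^3 + 5·z^2 + 9·z + 5.


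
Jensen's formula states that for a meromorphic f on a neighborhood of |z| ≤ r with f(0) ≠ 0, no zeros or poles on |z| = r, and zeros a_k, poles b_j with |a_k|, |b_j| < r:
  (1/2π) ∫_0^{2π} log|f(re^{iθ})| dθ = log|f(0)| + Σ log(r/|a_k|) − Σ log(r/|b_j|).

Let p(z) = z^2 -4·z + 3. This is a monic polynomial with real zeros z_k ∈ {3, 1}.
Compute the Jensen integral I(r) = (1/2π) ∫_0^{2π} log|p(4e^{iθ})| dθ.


Zeros: 1, 3; r = 4.
Inside |z| < r: 1, 3. Outside (|z| ≥ r): ∅.
p(0) = 3, so log|p(0)| = log(3) = 1.0986.
Apply Jensen: I(r) = log|p(0)| + Σ_k log(r/|z_k|), summed over zeros inside |z| < r.
  log(r/|z_k|) for z_k = 3: log(4/3) = 0.2877
  log(r/|z_k|) for z_k = 1: log(4/1) = 1.3863
Sum over inside zeros: 1.6740.
I(r) = log|p(0)| + (inside sum) = 1.0986 + 1.6740 = 2.7726.
Closed form (all zeros inside, monic): I(r) = n·log(r) = 2·log(4) = 2.7726. ✓

I(r) ≈ 2.7726.


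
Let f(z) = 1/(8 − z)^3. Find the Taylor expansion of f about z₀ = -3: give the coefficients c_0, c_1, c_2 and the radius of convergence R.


Let w = z − z₀, so z = z₀ + w.
Then 8 − z = 8 − (z₀ + w) = (8 − z₀) − w = 11 − w.
f(z) = 1/(11 − w)^3 = (1/(11)^3) · (1 − w/(11))^{−3}.
By the binomial series (1−u)^{−3} = Σ_{n≥0} C(n+2, 2) u^n for |u|<1, with u = w/(11):
  c_n = C(n+2, 2) / (11)^(n+3).
  c_0 = 1/(11)^3 = 1/1331.
  c_1 = 3/(11)^4 = 3/14641.
  c_2 = 6/(11)^5 = 6/161051.
The series is valid for |w/d| < 1, i.e. |z − z₀| < |d|.
Radius of convergence: R = |8 − z₀| = |11| = 11 (distance from z₀ to the singularity z = 8).

c_0 = 1/1331, c_1 = 3/14641, c_2 = 6/161051; R = 11.


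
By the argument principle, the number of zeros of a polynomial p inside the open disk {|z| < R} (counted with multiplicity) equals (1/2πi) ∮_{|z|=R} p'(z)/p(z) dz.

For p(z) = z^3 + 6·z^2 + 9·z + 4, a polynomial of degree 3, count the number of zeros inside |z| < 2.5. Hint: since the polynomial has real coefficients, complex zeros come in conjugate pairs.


The zeros of p are: -4, -1, -1.
Their magnitudes are: 4, 1, 1.
Zeros with |z| < R = 2.5: -1, -1.
Count = 2.
By the argument principle, (1/2πi) ∮_{|z|=R} p'(z)/p(z) dz equals exactly this count.

Number of zeros inside |z| < 2.5: 2.


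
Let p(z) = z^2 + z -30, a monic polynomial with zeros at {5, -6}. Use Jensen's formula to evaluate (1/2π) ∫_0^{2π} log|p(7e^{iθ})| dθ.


Zeros: -6, 5; r = 7.
Inside |z| < r: -6, 5. Outside (|z| ≥ r): ∅.
p(0) = -30, so log|p(0)| = log(30) = 3.4012.
Apply Jensen: I(r) = log|p(0)| + Σ_k log(r/|z_k|), summed over zeros inside |z| < r.
  log(r/|z_k|) for z_k = 5: log(7/5) = 0.3365
  log(r/|z_k|) for z_k = -6: log(7/6) = 0.1542
Sum over inside zeros: 0.4906.
I(r) = log|p(0)| + (inside sum) = 3.4012 + 0.4906 = 3.8918.
Closed form (all zeros inside, monic): I(r) = n·log(r) = 2·log(7) = 3.8918. ✓

I(r) ≈ 3.8918.


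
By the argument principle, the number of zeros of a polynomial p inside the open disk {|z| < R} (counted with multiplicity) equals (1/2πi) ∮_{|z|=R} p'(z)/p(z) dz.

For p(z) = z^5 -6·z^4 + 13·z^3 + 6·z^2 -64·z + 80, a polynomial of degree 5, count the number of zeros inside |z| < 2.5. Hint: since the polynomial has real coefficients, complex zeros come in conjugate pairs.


The zeros of p are: -2, (2 + 1i), (2 - 1i), (2 + 2i), (2 - 2i).
Their magnitudes are: 2, 2.236, 2.236, 2.828, 2.828.
Zeros with |z| < R = 2.5: -2, (2 + 1i), (2 - 1i).
Count = 3.
By the argument principle, (1/2πi) ∮_{|z|=R} p'(z)/p(z) dz equals exactly this count.

Number of zeros inside |z| < 2.5: 3.


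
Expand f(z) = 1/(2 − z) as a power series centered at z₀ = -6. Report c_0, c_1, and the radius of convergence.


Let w = z − z₀, so z = z₀ + w.
Then 2 − z = 2 − (z₀ + w) = (2 − z₀) − w = 8 − w.
f(z) = 1/(8 − w) = (1/(8)) · 1/(1 − w/(8)) = Σ_{n≥0} w^n / (8)^(n+1).
So c_n = 1/(8)^(n+1):
  c_0 = 1/(8)^1 = 1/8.
  c_1 = 1/(8)^2 = 1/64.
The series is valid for |w/d| < 1, i.e. |z − z₀| < |d|.
Radius of convergence: R = |2 − z₀| = |8| = 8 (distance from z₀ to the singularity z = 2).

c_0 = 1/8, c_1 = 1/64; R = 8.


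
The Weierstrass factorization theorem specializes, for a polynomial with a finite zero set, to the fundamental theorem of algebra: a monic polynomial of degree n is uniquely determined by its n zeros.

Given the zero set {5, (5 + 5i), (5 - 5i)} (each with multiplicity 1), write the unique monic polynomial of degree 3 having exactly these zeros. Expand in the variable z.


The polynomial is p(z) = ∏_{α ∈ S} (z − α), where S = {5, (5 + 5i), (5 - 5i)}.
Expanding the product yields: p(z) = z^3 -15·z^2 + 100·z -250.
Note conjugate pairs combine to real quadratics: (z − (5+5i))(z − (5−5i)) = z² − 10z + 50.
The resulting polynomial has degree 3 and real coefficients as required.

p(z) = z^3 -15·z^2 + 100·z -250.


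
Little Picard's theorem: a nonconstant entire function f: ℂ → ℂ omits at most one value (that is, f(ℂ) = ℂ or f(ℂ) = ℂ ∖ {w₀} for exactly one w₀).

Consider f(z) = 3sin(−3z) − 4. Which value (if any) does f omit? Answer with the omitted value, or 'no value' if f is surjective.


Little Picard bounds the complement of f(ℂ) to at most one point.
sin is entire and surjective onto ℂ: for every w ∈ ℂ, sin(ζ) = w has a solution ζ ∈ ℂ (e.g., via the complex inverse arcsin). With ζ = −3z this gives z = ζ/(-3). Then 3·sin(−3z) takes every value in 3·ℂ = ℂ, and adding -4 is a bijection of ℂ. So f is surjective and omits no value. (Note: only on the real line is sin bounded by [−1, 1].)

Omitted value: no value.


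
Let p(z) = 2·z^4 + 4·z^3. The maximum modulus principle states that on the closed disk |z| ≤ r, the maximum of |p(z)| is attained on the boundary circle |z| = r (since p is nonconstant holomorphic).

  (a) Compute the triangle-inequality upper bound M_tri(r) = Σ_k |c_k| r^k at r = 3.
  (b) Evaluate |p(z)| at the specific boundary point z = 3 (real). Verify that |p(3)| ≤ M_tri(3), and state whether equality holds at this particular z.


Coefficients: c_0 = 0, c_1 = 0, c_2 = 0, c_3 = 4, c_4 = 2. Radius r = 3.
Part (a). Triangle bound: M_tri(r) = Σ_k |c_k| r^k
  = |0|·3^0 + |0|·3^1 + |0|·3^2 + |4|·3^3 + |2|·3^4
  = 0 + 0 + 0 + 108 + 162 = 270.
This bounds M(r) := max_{|z|=r} |p(z)| from above; equality holds iff all terms c_k z^k can be made to align in phase at a single z on |z|=r.
Part (b). At z = 3 (real, on the circle |z| = r):
  p(3) = (0)·3^0 + (0)·3^1 + (0)·3^2 + (4)·3^3 + (2)·3^4 = 270.
  |p(3)| = 270.
Since all nonzero coefficients share the same sign, |p(3)| = 270 = M_tri(3); the triangle bound is attained at z = 3, so in fact M(r) = 270.

M_tri(3) = 270; |p(3)| = 270; equality at z=3: yes.


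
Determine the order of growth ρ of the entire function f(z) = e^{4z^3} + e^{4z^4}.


Each summand is entire of order 3 and 4 respectively (as in the single-exponential case). The order of a sum is at most the max of the orders, so ρ ≤ 4. For the lower bound: on |z|=r choose arg z so that 4z^4 is real positive; then |e^{4z^4}| = e^{4r^4} while |e^{4z^3}| ≤ e^{4r^3} = o(e^{4r^4}). So |f| ≥ e^{4r^4}(1 − o(1)) and ρ ≥ 4. Hence ρ = max(3, 4) = 4.
Therefore ρ = 4.

Order ρ = 4.


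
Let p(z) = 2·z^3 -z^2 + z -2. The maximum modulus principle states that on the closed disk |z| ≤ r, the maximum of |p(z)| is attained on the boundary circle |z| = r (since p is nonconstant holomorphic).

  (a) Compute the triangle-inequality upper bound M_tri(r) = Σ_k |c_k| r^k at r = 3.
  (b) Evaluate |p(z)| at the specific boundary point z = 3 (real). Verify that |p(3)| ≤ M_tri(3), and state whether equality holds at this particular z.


Coefficients: c_0 = -2, c_1 = 1, c_2 = -1, c_3 = 2. Radius r = 3.
Part (a). Triangle bound: M_tri(r) = Σ_k |c_k| r^k
  = |-2|·3^0 + |1|·3^1 + |-1|·3^2 + |2|·3^3
  = 2 + 3 + 9 + 54 = 68.
This bounds M(r) := max_{|z|=r} |p(z)| from above; equality holds iff all terms c_k z^k can be made to align in phase at a single z on |z|=r.
Part (b). At z = 3 (real, on the circle |z| = r):
  p(3) = (-2)·3^0 + (1)·3^1 + (-1)·3^2 + (2)·3^3 = 46.
  |p(3)| = 46.
Check: |p(3)| = 46 ≤ 68 = M_tri(3). ✓ Equality does not hold at z = 3 (the coefficients have mixed signs, so the terms do not all align in phase there).

M_tri(3) = 68; |p(3)| = 46; equality at z=3: no.


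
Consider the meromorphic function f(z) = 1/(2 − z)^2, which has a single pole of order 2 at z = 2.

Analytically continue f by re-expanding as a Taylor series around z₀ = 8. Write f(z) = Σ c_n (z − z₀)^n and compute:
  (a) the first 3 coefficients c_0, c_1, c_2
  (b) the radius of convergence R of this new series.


Let w = z − z₀, so z = z₀ + w.
Then 2 − z = 2 − (z₀ + w) = (2 − z₀) − w = -6 − w.
f(z) = 1/(-6 − w)^2 = (1/(-6)^2) · (1 − w/(-6))^{−2}.
By the binomial series (1−u)^{−2} = Σ_{n≥0} C(n+1, 1) u^n for |u|<1, with u = w/(-6):
  c_n = C(n+1, 1) / (-6)^(n+2).
  c_0 = 1/(-6)^2 = 1/36.
  c_1 = 2/(-6)^3 = -1/108.
  c_2 = 3/(-6)^4 = 1/432.
The series is valid for |w/d| < 1, i.e. |z − z₀| < |d|.
Radius of convergence: R = |2 − z₀| = |-6| = 6 (distance from z₀ to the singularity z = 2).

c_0 = 1/36, c_1 = -1/108, c_2 = 1/432; R = 6.


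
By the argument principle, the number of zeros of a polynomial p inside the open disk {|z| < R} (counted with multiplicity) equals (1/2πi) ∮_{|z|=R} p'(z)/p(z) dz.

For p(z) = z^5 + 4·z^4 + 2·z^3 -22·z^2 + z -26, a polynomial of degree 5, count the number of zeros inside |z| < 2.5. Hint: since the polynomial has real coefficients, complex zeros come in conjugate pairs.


The zeros of p are: (0 + 1i), (0 - 1i), 2, (-3 + 2i), (-3 - 2i).
Their magnitudes are: 1, 1, 2, 3.606, 3.606.
Zeros with |z| < R = 2.5: (0 + 1i), (0 - 1i), 2.
Count = 3.
By the argument principle, (1/2πi) ∮_{|z|=R} p'(z)/p(z) dz equals exactly this count.

Number of zeros inside |z| < 2.5: 3.


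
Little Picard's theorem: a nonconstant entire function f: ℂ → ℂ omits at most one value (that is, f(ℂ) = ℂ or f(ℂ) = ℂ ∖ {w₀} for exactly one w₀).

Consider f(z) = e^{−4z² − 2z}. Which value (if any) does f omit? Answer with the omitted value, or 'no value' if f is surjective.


Little Picard bounds the complement of f(ℂ) to at most one point.
The exponent g(z) = −4z² − 2z is a nonconstant polynomial, hence surjective onto ℂ. So e^{g(z)} takes every value in {e^w : w ∈ ℂ} = ℂ ∖ {0}. Adding 0 shifts the range to ℂ ∖ {0}. f omits exactly 0.

Omitted value: 0.


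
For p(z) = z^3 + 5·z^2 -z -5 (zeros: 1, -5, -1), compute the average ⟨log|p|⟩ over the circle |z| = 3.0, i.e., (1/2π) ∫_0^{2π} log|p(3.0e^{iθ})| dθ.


Zeros: -5, -1, 1; r = 3.0.
Inside |z| < r: -1, 1. Outside (|z| ≥ r): -5.
p(0) = -5, so log|p(0)| = log(5) = 1.6094.
Apply Jensen: I(r) = log|p(0)| + Σ_k log(r/|z_k|), summed over zeros inside |z| < r.
  log(r/|z_k|) for z_k = 1: log(3.0/1) = 1.0986
  log(r/|z_k|) for z_k = -1: log(3.0/1) = 1.0986
  Outside zeros (-5) contribute nothing to the Jensen sum.
Sum over inside zeros: 2.1972.
I(r) = log|p(0)| + (inside sum) = 1.6094 + 2.1972 = 3.8067.
Note: since some zeros are outside |z| ≤ r, the simplified n·log(r) form does NOT apply — only the inside zeros contribute.

I(r) ≈ 3.8067.


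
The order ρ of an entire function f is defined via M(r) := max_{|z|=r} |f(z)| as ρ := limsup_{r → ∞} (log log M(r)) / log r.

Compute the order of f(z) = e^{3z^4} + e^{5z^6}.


Each summand is entire of order 4 and 6 respectively (as in the single-exponential case). The order of a sum is at most the max of the orders, so ρ ≤ 6. For the lower bound: on |z|=r choose arg z so that 5z^6 is real positive; then |e^{5z^6}| = e^{5r^6} while |e^{3z^4}| ≤ e^{3r^4} = o(e^{5r^6}). So |f| ≥ e^{5r^6}(1 − o(1)) and ρ ≥ 6. Hence ρ = max(4, 6) = 6.
Therefore ρ = 6.

Order ρ = 6.


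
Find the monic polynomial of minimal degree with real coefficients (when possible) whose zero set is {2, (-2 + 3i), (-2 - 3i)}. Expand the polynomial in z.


The polynomial is p(z) = ∏_{α ∈ S} (z − α), where S = {2, (-2 + 3i), (-2 - 3i)}.
Expanding the product yields: p(z) = z^3 + 2·z^2 + 5·z -26.
Note conjugate pairs combine to real quadratics: (z − (-2+3i))(z − (-2−3i)) = z² + 4z + 13.
The resulting polynomial has degree 3 and real coefficients as required.

p(z) = z^3 + 2·z^2 + 5·z -26.


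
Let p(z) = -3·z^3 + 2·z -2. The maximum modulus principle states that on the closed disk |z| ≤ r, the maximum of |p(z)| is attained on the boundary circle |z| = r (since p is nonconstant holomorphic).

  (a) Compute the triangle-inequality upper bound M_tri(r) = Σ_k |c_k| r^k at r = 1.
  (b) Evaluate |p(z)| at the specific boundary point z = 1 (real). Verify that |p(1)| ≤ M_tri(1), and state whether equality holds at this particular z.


Coefficients: c_0 = -2, c_1 = 2, c_2 = 0, c_3 = -3. Radius r = 1.
Part (a). Triangle bound: M_tri(r) = Σ_k |c_k| r^k
  = |-2|·1^0 + |2|·1^1 + |0|·1^2 + |-3|·1^3
  = 2 + 2 + 0 + 3 = 7.
This bounds M(r) := max_{|z|=r} |p(z)| from above; equality holds iff all terms c_k z^k can be made to align in phase at a single z on |z|=r.
Part (b). At z = 1 (real, on the circle |z| = r):
  p(1) = (-2)·1^0 + (2)·1^1 + (0)·1^2 + (-3)·1^3 = -3.
  |p(1)| = 3.
Check: |p(1)| = 3 ≤ 7 = M_tri(1). ✓ Equality does not hold at z = 1 (the coefficients have mixed signs, so the terms do not all align in phase there).

M_tri(1) = 7; |p(1)| = 3; equality at z=1: no.


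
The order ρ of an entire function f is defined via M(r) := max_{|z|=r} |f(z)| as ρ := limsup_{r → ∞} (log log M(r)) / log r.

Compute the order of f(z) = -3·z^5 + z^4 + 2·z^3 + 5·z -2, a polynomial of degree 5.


|f(z)| ≤ Σ|c_k|·r^k = O(r^5) as r → ∞. Polynomial growth is O(e^{r^ε}) for every ε > 0 (since r^5/e^{r^ε} → 0), so ρ ≤ ε for all ε > 0, i.e. ρ = 0. Every nonconstant polynomial has order 0.
Therefore ρ = 0.

Order ρ = 0.


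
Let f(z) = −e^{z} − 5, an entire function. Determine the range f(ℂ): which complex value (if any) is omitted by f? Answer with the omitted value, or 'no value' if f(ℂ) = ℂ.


Little Picard bounds the complement of f(ℂ) to at most one point.
e^{z} is never zero on ℂ, so -1·e^{z} takes every value in ℂ ∖ {0}. Adding -5 shifts the range to ℂ ∖ {-5}. Thus f omits exactly the value -5.

Omitted value: -5.


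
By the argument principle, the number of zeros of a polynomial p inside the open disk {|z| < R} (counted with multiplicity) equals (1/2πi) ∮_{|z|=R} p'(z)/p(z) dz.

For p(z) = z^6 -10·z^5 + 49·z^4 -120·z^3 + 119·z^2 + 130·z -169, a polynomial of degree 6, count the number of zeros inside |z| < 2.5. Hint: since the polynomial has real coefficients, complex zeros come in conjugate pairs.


The zeros of p are: 1, -1, (2 + 3i), (2 - 3i), (3 + 2i), (3 - 2i).
Their magnitudes are: 1, 1, 3.606, 3.606, 3.606, 3.606.
Zeros with |z| < R = 2.5: 1, -1.
Count = 2.
By the argument principle, (1/2πi) ∮_{|z|=R} p'(z)/p(z) dz equals exactly this count.

Number of zeros inside |z| < 2.5: 2.


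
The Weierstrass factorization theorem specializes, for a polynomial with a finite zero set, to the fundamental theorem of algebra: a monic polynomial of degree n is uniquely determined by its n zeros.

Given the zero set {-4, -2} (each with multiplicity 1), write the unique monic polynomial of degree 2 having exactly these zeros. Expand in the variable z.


The polynomial is p(z) = ∏_{α ∈ S} (z − α), where S = {-4, -2}.
Expanding the product yields: p(z) = z^2 + 6·z + 8.
The resulting polynomial has degree 2 and real coefficients as required.

p(z) = z^2 + 6·z + 8.


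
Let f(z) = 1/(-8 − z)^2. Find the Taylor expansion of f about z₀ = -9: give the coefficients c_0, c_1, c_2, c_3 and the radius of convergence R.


Let w = z − z₀, so z = z₀ + w.
Then -8 − z = -8 − (z₀ + w) = (-8 − z₀) − w = 1 − w.
f(z) = 1/(1 − w)^2 = (1/(1)^2) · (1 − w/(1))^{−2}.
By the binomial series (1−u)^{−2} = Σ_{n≥0} C(n+1, 1) u^n for |u|<1, with u = w/(1):
  c_n = C(n+1, 1) / (1)^(n+2).
  c_0 = 1/(1)^2 = 1.
  c_1 = 2/(1)^3 = 2.
  c_2 = 3/(1)^4 = 3.
  c_3 = 4/(1)^5 = 4.
The series is valid for |w/d| < 1, i.e. |z − z₀| < |d|.
Radius of convergence: R = |-8 − z₀| = |1| = 1 (distance from z₀ to the singularity z = -8).

c_0 = 1, c_1 = 2, c_2 = 3, c_3 = 4; R = 1.


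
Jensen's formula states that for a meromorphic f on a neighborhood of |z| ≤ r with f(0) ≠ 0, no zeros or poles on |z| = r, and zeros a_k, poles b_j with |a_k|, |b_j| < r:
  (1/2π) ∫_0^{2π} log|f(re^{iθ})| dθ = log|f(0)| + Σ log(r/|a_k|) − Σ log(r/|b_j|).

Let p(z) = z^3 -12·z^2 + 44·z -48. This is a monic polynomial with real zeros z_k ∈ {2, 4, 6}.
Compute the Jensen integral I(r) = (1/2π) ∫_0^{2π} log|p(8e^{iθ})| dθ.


Zeros: 2, 4, 6; r = 8.
Inside |z| < r: 2, 4, 6. Outside (|z| ≥ r): ∅.
p(0) = -48, so log|p(0)| = log(48) = 3.8712.
Apply Jensen: I(r) = log|p(0)| + Σ_k log(r/|z_k|), summed over zeros inside |z| < r.
  log(r/|z_k|) for z_k = 2: log(8/2) = 1.3863
  log(r/|z_k|) for z_k = 4: log(8/4) = 0.6931
  log(r/|z_k|) for z_k = 6: log(8/6) = 0.2877
Sum over inside zeros: 2.3671.
I(r) = log|p(0)| + (inside sum) = 3.8712 + 2.3671 = 6.2383.
Closed form (all zeros inside, monic): I(r) = n·log(r) = 3·log(8) = 6.2383. ✓

I(r) ≈ 6.2383.


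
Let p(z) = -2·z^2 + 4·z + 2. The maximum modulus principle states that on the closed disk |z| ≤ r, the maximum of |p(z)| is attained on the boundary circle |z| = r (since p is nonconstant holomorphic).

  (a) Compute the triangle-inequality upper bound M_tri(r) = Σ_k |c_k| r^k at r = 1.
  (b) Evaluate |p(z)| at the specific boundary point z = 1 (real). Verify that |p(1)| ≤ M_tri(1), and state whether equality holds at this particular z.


Coefficients: c_0 = 2, c_1 = 4, c_2 = -2. Radius r = 1.
Part (a). Triangle bound: M_tri(r) = Σ_k |c_k| r^k
  = |2|·1^0 + |4|·1^1 + |-2|·1^2
  = 2 + 4 + 2 = 8.
This bounds M(r) := max_{|z|=r} |p(z)| from above; equality holds iff all terms c_k z^k can be made to align in phase at a single z on |z|=r.
Part (b). At z = 1 (real, on the circle |z| = r):
  p(1) = (2)·1^0 + (4)·1^1 + (-2)·1^2 = 4.
  |p(1)| = 4.
Check: |p(1)| = 4 ≤ 8 = M_tri(1). ✓ Equality does not hold at z = 1 (the coefficients have mixed signs, so the terms do not all align in phase there).

M_tri(1) = 8; |p(1)| = 4; equality at z=1: no.


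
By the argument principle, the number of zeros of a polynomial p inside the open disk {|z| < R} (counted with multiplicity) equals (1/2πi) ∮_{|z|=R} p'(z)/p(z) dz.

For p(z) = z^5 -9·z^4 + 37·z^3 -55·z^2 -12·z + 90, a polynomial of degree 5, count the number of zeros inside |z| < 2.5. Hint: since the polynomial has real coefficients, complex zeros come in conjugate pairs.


The zeros of p are: (2 + 1i), (2 - 1i), (3 + 3i), (3 - 3i), -1.
Their magnitudes are: 2.236, 2.236, 4.243, 4.243, 1.
Zeros with |z| < R = 2.5: (2 + 1i), (2 - 1i), -1.
Count = 3.
By the argument principle, (1/2πi) ∮_{|z|=R} p'(z)/p(z) dz equals exactly this count.

Number of zeros inside |z| < 2.5: 3.


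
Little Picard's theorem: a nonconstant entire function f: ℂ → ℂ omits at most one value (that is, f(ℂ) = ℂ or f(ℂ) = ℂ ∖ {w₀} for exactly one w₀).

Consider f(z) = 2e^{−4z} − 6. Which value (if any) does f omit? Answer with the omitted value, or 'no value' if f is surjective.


Little Picard bounds the complement of f(ℂ) to at most one point.
e^{−4z} is never zero on ℂ, so 2·e^{−4z} takes every value in ℂ ∖ {0}. Adding -6 shifts the range to ℂ ∖ {-6}. Thus f omits exactly the value -6.

Omitted value: -6.


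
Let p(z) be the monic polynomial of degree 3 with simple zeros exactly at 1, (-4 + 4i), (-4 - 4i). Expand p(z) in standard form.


The polynomial is p(z) = ∏_{α ∈ S} (z − α), where S = {1, (-4 + 4i), (-4 - 4i)}.
Expanding the product yields: p(z) = z^3 + 7·z^2 + 24·z -32.
Note conjugate pairs combine to real quadratics: (z − (-4+4i))(z − (-4−4i)) = z² + 8z + 32.
The resulting polynomial has degree 3 and real coefficients as required.

p(z) = z^3 + 7·z^2 + 24·z -32.
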